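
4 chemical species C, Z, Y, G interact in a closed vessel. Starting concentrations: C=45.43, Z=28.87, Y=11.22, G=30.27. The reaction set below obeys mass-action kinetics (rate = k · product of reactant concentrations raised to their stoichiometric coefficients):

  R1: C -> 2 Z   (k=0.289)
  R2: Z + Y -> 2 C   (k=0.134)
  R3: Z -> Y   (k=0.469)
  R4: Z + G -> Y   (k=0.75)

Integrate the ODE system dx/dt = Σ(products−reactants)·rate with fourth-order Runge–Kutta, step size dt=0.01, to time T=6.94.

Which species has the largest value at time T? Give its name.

RK4 with dt=0.01: 694 steps to T=6.94. Trajectory (selected grid times):
t=0.00: C=45.43 Z=28.87 Y=11.22 G=30.27
t=0.77: C=65.71 Z=6.39 Y=26.23 G=0.91
t=1.54: C=87.75 Z=16.25 Y=11.42 G=0.00
t=2.31: C=98.97 Z=33.34 Y=4.13 G=0.00
t=3.08: C=107.26 Z=48.52 Y=3.51 G=0.00
t=3.86: C=121.43 Z=60.04 Y=3.50 G=0.00
t=4.63: C=139.67 Z=70.79 Y=3.50 G=0.00
t=5.40: C=161.48 Z=82.42 Y=3.50 G=0.00
t=6.17: C=186.97 Z=95.63 Y=3.50 G=0.00
t=6.94: C=216.58 Z=110.84 Y=3.50 G=0.00
At T=6.94: C=216.58 Z=110.84 Y=3.50 G=0.00; the largest is C.

Dominant species at T: C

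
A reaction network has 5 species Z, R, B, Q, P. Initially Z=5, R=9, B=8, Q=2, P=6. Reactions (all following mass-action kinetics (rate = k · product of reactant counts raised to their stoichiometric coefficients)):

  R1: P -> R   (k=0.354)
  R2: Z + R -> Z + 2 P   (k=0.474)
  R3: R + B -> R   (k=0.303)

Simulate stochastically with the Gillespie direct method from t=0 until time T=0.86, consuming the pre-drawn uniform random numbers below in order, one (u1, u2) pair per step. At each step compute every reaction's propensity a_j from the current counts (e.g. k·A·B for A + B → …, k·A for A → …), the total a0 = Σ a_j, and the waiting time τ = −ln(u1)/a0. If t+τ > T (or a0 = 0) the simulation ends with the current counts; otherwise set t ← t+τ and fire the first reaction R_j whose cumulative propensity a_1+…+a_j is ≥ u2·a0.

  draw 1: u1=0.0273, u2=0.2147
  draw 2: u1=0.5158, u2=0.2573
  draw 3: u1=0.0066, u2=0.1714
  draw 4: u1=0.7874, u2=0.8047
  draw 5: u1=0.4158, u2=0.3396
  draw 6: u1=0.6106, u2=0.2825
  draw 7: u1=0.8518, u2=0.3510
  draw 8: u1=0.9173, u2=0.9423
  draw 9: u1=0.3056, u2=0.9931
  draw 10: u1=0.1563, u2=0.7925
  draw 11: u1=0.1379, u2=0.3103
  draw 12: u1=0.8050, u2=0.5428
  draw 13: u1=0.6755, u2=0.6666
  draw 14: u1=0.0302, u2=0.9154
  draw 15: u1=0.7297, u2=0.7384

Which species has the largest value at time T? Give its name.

Dominant species at T: P

t=0.000: Z=5 R=9 B=8 Q=2 P=6
Draw 1: a1=2.124, a2=21.330, a3=21.816, a0=45.270; τ=−ln(0.0273)/45.270=0.080 → t=0.080; u2·a0=0.2147·45.270=9.719; a1=2.124 < 9.719 ≤ a1+a2=23.454 → R2 fires; Z=5 R=8 B=8 Q=2 P=8
Draw 2: a1=2.832, a2=18.960, a3=19.392, a0=41.184; τ=−ln(0.5158)/41.184=0.016 → t=0.096; u2·a0=0.2573·41.184=10.597; a1=2.832 < 10.597 ≤ a1+a2=21.792 → R2 fires; Z=5 R=7 B=8 Q=2 P=10
Draw 3: a1=3.540, a2=16.590, a3=16.968, a0=37.098; τ=−ln(0.0066)/37.098=0.135 → t=0.231; u2·a0=0.1714·37.098=6.359; a1=3.540 < 6.359 ≤ a1+a2=20.130 → R2 fires; Z=5 R=6 B=8 Q=2 P=12
Draw 4: a1=4.248, a2=14.220, a3=14.544, a0=33.012; τ=−ln(0.7874)/33.012=0.007 → t=0.238; u2·a0=0.8047·33.012=26.565; a1+a2=18.468 < 26.565 ≤ a1+…+a3=33.012 → R3 fires; Z=5 R=6 B=7 Q=2 P=12
Draw 5: a1=4.248, a2=14.220, a3=12.726, a0=31.194; τ=−ln(0.4158)/31.194=0.028 → t=0.266; u2·a0=0.3396·31.194=10.593; a1=4.248 < 10.593 ≤ a1+a2=18.468 → R2 fires; Z=5 R=5 B=7 Q=2 P=14
Draw 6: a1=4.956, a2=11.850, a3=10.605, a0=27.411; τ=−ln(0.6106)/27.411=0.018 → t=0.284; u2·a0=0.2825·27.411=7.744; a1=4.956 < 7.744 ≤ a1+a2=16.806 → R2 fires; Z=5 R=4 B=7 Q=2 P=16
Draw 7: a1=5.664, a2=9.480, a3=8.484, a0=23.628; τ=−ln(0.8518)/23.628=0.007 → t=0.291; u2·a0=0.3510·23.628=8.293; a1=5.664 < 8.293 ≤ a1+a2=15.144 → R2 fires; Z=5 R=3 B=7 Q=2 P=18
Draw 8: a1=6.372, a2=7.110, a3=6.363, a0=19.845; τ=−ln(0.9173)/19.845=0.004 → t=0.295; u2·a0=0.9423·19.845=18.700; a1+a2=13.482 < 18.700 ≤ a1+…+a3=19.845 → R3 fires; Z=5 R=3 B=6 Q=2 P=18
Draw 9: a1=6.372, a2=7.110, a3=5.454, a0=18.936; τ=−ln(0.3056)/18.936=0.063 → t=0.358; u2·a0=0.9931·18.936=18.805; a1+a2=13.482 < 18.805 ≤ a1+…+a3=18.936 → R3 fires; Z=5 R=3 B=5 Q=2 P=18
Draw 10: a1=6.372, a2=7.110, a3=4.545, a0=18.027; τ=−ln(0.1563)/18.027=0.103 → t=0.461; u2·a0=0.7925·18.027=14.286; a1+a2=13.482 < 14.286 ≤ a1+…+a3=18.027 → R3 fires; Z=5 R=3 B=4 Q=2 P=18
Draw 11: a1=6.372, a2=7.110, a3=3.636, a0=17.118; τ=−ln(0.1379)/17.118=0.116 → t=0.577; u2·a0=0.3103·17.118=5.312 ≤ a1=6.372 → R1 fires; Z=5 R=4 B=4 Q=2 P=17
Draw 12: a1=6.018, a2=9.480, a3=4.848, a0=20.346; τ=−ln(0.8050)/20.346=0.011 → t=0.587; u2·a0=0.5428·20.346=11.044; a1=6.018 < 11.044 ≤ a1+a2=15.498 → R2 fires; Z=5 R=3 B=4 Q=2 P=19
Draw 13: a1=6.726, a2=7.110, a3=3.636, a0=17.472; τ=−ln(0.6755)/17.472=0.022 → t=0.610; u2·a0=0.6666·17.472=11.647; a1=6.726 < 11.647 ≤ a1+a2=13.836 → R2 fires; Z=5 R=2 B=4 Q=2 P=21
Draw 14: a1=7.434, a2=4.740, a3=2.424, a0=14.598; τ=−ln(0.0302)/14.598=0.240 → t=0.850; u2·a0=0.9154·14.598=13.363; a1+a2=12.174 < 13.363 ≤ a1+…+a3=14.598 → R3 fires; Z=5 R=2 B=3 Q=2 P=21
Draw 15: a1=7.434, a2=4.740, a3=1.818, a0=13.992; τ=−ln(0.7297)/13.992=0.023 → t=0.872 > T=0.86: stop.
At T=0.86: Z=5 R=2 B=3 Q=2 P=21; the largest is P.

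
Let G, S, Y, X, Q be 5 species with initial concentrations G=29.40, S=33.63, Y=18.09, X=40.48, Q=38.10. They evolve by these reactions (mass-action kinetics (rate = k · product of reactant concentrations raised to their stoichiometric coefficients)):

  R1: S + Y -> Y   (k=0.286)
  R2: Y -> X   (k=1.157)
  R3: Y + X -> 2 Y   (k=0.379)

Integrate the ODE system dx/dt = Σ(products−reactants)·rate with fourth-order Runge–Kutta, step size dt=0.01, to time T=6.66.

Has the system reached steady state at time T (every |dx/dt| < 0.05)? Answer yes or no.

RK4 with dt=0.01: 666 steps to T=6.66. Trajectory (selected grid times):
t=0.00: G=29.40 S=33.63 Y=18.09 X=40.48 Q=38.10
t=0.74: G=29.40 S=0.00 Y=55.52 X=3.05 Q=38.10
t=1.48: G=29.40 S=0.00 Y=55.52 X=3.05 Q=38.10
t=2.22: G=29.40 S=0.00 Y=55.52 X=3.05 Q=38.10
t=2.96: G=29.40 S=0.00 Y=55.52 X=3.05 Q=38.10
t=3.70: G=29.40 S=0.00 Y=55.52 X=3.05 Q=38.10
t=4.44: G=29.40 S=0.00 Y=55.52 X=3.05 Q=38.10
t=5.18: G=29.40 S=0.00 Y=55.52 X=3.05 Q=38.10
t=5.92: G=29.40 S=0.00 Y=55.52 X=3.05 Q=38.10
t=6.66: G=29.40 S=0.00 Y=55.52 X=3.05 Q=38.10
Rates at T: R1=0.0000, R2=64.2334, R3=64.2334
dx/dt at T (Σ net stoichiometry × rate): G=+0.0000, S=-0.0000, Y=+0.0000, X=-0.0000, Q=+0.0000
Largest |dx/dt| is |+0.0000| (Y) < 0.05 → steady.

Steady state at T: yes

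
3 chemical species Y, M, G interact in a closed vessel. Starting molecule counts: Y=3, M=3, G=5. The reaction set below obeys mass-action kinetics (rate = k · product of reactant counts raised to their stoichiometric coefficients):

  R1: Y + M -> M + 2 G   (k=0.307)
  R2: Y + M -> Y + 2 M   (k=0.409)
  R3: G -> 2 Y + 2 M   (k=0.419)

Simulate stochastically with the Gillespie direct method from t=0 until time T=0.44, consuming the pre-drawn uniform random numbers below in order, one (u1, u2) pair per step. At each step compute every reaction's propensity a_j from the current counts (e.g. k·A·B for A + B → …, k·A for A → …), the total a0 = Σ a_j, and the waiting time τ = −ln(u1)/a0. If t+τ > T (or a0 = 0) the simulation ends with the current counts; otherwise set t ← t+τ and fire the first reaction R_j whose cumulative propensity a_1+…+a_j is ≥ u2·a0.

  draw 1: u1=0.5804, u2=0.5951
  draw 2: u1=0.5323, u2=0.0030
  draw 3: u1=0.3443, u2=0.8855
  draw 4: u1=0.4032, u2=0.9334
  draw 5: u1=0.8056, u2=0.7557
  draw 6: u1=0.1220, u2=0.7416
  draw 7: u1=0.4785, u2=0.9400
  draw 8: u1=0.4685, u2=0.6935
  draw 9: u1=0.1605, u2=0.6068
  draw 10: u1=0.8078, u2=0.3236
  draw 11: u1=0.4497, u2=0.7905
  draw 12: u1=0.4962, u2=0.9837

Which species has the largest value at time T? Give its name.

Dominant species at T: M

t=0.000: Y=3 M=3 G=5
Draw 1: a1=2.763, a2=3.681, a3=2.095, a0=8.539; τ=−ln(0.5804)/8.539=0.064 → t=0.064; u2·a0=0.5951·8.539=5.082; a1=2.763 < 5.082 ≤ a1+a2=6.444 → R2 fires; Y=3 M=4 G=5
Draw 2: a1=3.684, a2=4.908, a3=2.095, a0=10.687; τ=−ln(0.5323)/10.687=0.059 → t=0.123; u2·a0=0.0030·10.687=0.032 ≤ a1=3.684 → R1 fires; Y=2 M=4 G=7
Draw 3: a1=2.456, a2=3.272, a3=2.933, a0=8.661; τ=−ln(0.3443)/8.661=0.123 → t=0.246; u2·a0=0.8855·8.661=7.669; a1+a2=5.728 < 7.669 ≤ a1+…+a3=8.661 → R3 fires; Y=4 M=6 G=6
Draw 4: a1=7.368, a2=9.816, a3=2.514, a0=19.698; τ=−ln(0.4032)/19.698=0.046 → t=0.292; u2·a0=0.9334·19.698=18.386; a1+a2=17.184 < 18.386 ≤ a1+…+a3=19.698 → R3 fires; Y=6 M=8 G=5
Draw 5: a1=14.736, a2=19.632, a3=2.095, a0=36.463; τ=−ln(0.8056)/36.463=0.006 → t=0.298; u2·a0=0.7557·36.463=27.555; a1=14.736 < 27.555 ≤ a1+a2=34.368 → R2 fires; Y=6 M=9 G=5
Draw 6: a1=16.578, a2=22.086, a3=2.095, a0=40.759; τ=−ln(0.1220)/40.759=0.052 → t=0.349; u2·a0=0.7416·40.759=30.227; a1=16.578 < 30.227 ≤ a1+a2=38.664 → R2 fires; Y=6 M=10 G=5
Draw 7: a1=18.420, a2=24.540, a3=2.095, a0=45.055; τ=−ln(0.4785)/45.055=0.016 → t=0.366; u2·a0=0.9400·45.055=42.352; a1=18.420 < 42.352 ≤ a1+a2=42.960 → R2 fires; Y=6 M=11 G=5
Draw 8: a1=20.262, a2=26.994, a3=2.095, a0=49.351; τ=−ln(0.4685)/49.351=0.015 → t=0.381; u2·a0=0.6935·49.351=34.225; a1=20.262 < 34.225 ≤ a1+a2=47.256 → R2 fires; Y=6 M=12 G=5
Draw 9: a1=22.104, a2=29.448, a3=2.095, a0=53.647; τ=−ln(0.1605)/53.647=0.034 → t=0.415; u2·a0=0.6068·53.647=32.553; a1=22.104 < 32.553 ≤ a1+a2=51.552 → R2 fires; Y=6 M=13 G=5
Draw 10: a1=23.946, a2=31.902, a3=2.095, a0=57.943; τ=−ln(0.8078)/57.943=0.004 → t=0.419; u2·a0=0.3236·57.943=18.750 ≤ a1=23.946 → R1 fires; Y=5 M=13 G=7
Draw 11: a1=19.955, a2=26.585, a3=2.933, a0=49.473; τ=−ln(0.4497)/49.473=0.016 → t=0.435; u2·a0=0.7905·49.473=39.108; a1=19.955 < 39.108 ≤ a1+a2=46.540 → R2 fires; Y=5 M=14 G=7
Draw 12: a1=21.490, a2=28.630, a3=2.933, a0=53.053; τ=−ln(0.4962)/53.053=0.013 → t=0.448 > T=0.44: stop.
At T=0.44: Y=5 M=14 G=7; the largest is M.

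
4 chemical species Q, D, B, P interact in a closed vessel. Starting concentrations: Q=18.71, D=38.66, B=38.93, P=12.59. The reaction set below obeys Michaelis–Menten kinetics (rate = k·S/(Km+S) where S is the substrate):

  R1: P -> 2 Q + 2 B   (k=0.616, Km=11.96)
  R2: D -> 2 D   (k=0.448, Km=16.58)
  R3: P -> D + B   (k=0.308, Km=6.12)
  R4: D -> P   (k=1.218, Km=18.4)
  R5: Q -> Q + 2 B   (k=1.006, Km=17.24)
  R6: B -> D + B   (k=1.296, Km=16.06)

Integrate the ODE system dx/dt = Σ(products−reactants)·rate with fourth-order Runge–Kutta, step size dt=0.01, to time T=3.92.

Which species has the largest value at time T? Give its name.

RK4 with dt=0.01: 392 steps to T=3.92. Trajectory (selected grid times):
t=0.00: Q=18.71 D=38.66 B=38.93 P=12.59
t=0.44: Q=18.99 D=38.93 B=39.76 P=12.72
t=0.87: Q=19.26 D=39.20 B=40.58 P=12.85
t=1.31: Q=19.54 D=39.47 B=41.42 P=12.98
t=1.74: Q=19.82 D=39.74 B=42.25 P=13.11
t=2.18: Q=20.10 D=40.02 B=43.10 P=13.25
t=2.61: Q=20.38 D=40.30 B=43.94 P=13.38
t=3.05: Q=20.67 D=40.58 B=44.80 P=13.51
t=3.48: Q=20.95 D=40.86 B=45.65 P=13.64
t=3.92: Q=21.24 D=41.15 B=46.52 P=13.77
At T=3.92: Q=21.24 D=41.15 B=46.52 P=13.77; the largest is B.

Dominant species at T: B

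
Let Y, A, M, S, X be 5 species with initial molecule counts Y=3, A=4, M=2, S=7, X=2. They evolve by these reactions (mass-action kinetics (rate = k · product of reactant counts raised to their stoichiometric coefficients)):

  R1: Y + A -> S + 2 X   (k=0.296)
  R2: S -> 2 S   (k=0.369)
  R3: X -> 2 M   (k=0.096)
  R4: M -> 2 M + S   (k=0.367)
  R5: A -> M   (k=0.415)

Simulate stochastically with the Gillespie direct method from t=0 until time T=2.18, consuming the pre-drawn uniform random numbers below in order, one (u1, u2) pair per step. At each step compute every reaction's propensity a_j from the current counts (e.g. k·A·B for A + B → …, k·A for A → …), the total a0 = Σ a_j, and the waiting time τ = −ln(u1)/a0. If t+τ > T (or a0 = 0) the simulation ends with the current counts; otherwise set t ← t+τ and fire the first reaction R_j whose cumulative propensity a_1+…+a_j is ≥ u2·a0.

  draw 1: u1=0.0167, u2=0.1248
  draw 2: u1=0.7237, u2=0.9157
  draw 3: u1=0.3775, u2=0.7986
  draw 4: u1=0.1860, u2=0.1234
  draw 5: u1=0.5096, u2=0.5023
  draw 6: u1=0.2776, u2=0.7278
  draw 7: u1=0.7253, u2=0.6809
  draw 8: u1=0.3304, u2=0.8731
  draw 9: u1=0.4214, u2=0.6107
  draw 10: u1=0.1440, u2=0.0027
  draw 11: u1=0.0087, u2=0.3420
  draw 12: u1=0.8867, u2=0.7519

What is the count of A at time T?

t=0.000: Y=3 A=4 M=2 S=7 X=2
Draw 1: a1=3.552, a2=2.583, a3=0.192, a4=0.734, a5=1.660, a0=8.721; τ=−ln(0.0167)/8.721=0.469 → t=0.469; u2·a0=0.1248·8.721=1.088 ≤ a1=3.552 → R1 fires; Y=2 A=3 M=2 S=8 X=4
Draw 2: a1=1.776, a2=2.952, a3=0.384, a4=0.734, a5=1.245, a0=7.091; τ=−ln(0.7237)/7.091=0.046 → t=0.515; u2·a0=0.9157·7.091=6.493; a1+…+a4=5.846 < 6.493 ≤ a1+…+a5=7.091 → R5 fires; Y=2 A=2 M=3 S=8 X=4
Draw 3: a1=1.184, a2=2.952, a3=0.384, a4=1.101, a5=0.830, a0=6.451; τ=−ln(0.3775)/6.451=0.151 → t=0.666; u2·a0=0.7986·6.451=5.152; a1+…+a3=4.520 < 5.152 ≤ a1+…+a4=5.621 → R4 fires; Y=2 A=2 M=4 S=9 X=4
Draw 4: a1=1.184, a2=3.321, a3=0.384, a4=1.468, a5=0.830, a0=7.187; τ=−ln(0.1860)/7.187=0.234 → t=0.900; u2·a0=0.1234·7.187=0.887 ≤ a1=1.184 → R1 fires; Y=1 A=1 M=4 S=10 X=6
Draw 5: a1=0.296, a2=3.690, a3=0.576, a4=1.468, a5=0.415, a0=6.445; τ=−ln(0.5096)/6.445=0.105 → t=1.005; u2·a0=0.5023·6.445=3.237; a1=0.296 < 3.237 ≤ a1+a2=3.986 → R2 fires; Y=1 A=1 M=4 S=11 X=6
Draw 6: a1=0.296, a2=4.059, a3=0.576, a4=1.468, a5=0.415, a0=6.814; τ=−ln(0.2776)/6.814=0.188 → t=1.193; u2·a0=0.7278·6.814=4.959; a1+…+a3=4.931 < 4.959 ≤ a1+…+a4=6.399 → R4 fires; Y=1 A=1 M=5 S=12 X=6
Draw 7: a1=0.296, a2=4.428, a3=0.576, a4=1.835, a5=0.415, a0=7.550; τ=−ln(0.7253)/7.550=0.043 → t=1.235; u2·a0=0.6809·7.550=5.141; a1+a2=4.724 < 5.141 ≤ a1+…+a3=5.300 → R3 fires; Y=1 A=1 M=7 S=12 X=5
Draw 8: a1=0.296, a2=4.428, a3=0.480, a4=2.569, a5=0.415, a0=8.188; τ=−ln(0.3304)/8.188=0.135 → t=1.370; u2·a0=0.8731·8.188=7.149; a1+…+a3=5.204 < 7.149 ≤ a1+…+a4=7.773 → R4 fires; Y=1 A=1 M=8 S=13 X=5
Draw 9: a1=0.296, a2=4.797, a3=0.480, a4=2.936, a5=0.415, a0=8.924; τ=−ln(0.4214)/8.924=0.097 → t=1.467; u2·a0=0.6107·8.924=5.450; a1+a2=5.093 < 5.450 ≤ a1+…+a3=5.573 → R3 fires; Y=1 A=1 M=10 S=13 X=4
Draw 10: a1=0.296, a2=4.797, a3=0.384, a4=3.670, a5=0.415, a0=9.562; τ=−ln(0.1440)/9.562=0.203 → t=1.670; u2·a0=0.0027·9.562=0.026 ≤ a1=0.296 → R1 fires; Y=0 A=0 M=10 S=14 X=6
Draw 11: a1=0.000, a2=5.166, a3=0.576, a4=3.670, a5=0.000, a0=9.412; τ=−ln(0.0087)/9.412=0.504 → t=2.174; u2·a0=0.3420·9.412=3.219; a1=0.000 < 3.219 ≤ a1+a2=5.166 → R2 fires; Y=0 A=0 M=10 S=15 X=6
Draw 12: a1=0.000, a2=5.535, a3=0.576, a4=3.670, a5=0.000, a0=9.781; τ=−ln(0.8867)/9.781=0.012 → t=2.186 > T=2.18: stop.
Read off A at T=2.18: 0

A at T = 0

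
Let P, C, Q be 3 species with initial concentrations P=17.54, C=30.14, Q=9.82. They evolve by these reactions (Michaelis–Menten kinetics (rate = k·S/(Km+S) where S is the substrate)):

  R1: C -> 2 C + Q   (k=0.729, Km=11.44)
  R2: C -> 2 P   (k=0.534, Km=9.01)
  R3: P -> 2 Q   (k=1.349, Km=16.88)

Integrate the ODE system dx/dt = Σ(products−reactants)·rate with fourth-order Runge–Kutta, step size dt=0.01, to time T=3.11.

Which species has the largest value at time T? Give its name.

RK4 with dt=0.01: 311 steps to T=3.11. Trajectory (selected grid times):
t=0.00: P=17.54 C=30.14 Q=9.82
t=0.35: P=17.59 C=30.18 Q=10.49
t=0.69: P=17.63 C=30.22 Q=11.13
t=1.04: P=17.68 C=30.26 Q=11.80
t=1.38: P=17.72 C=30.30 Q=12.45
t=1.73: P=17.77 C=30.34 Q=13.12
t=2.07: P=17.82 C=30.38 Q=13.77
t=2.42: P=17.86 C=30.42 Q=14.44
t=2.76: P=17.91 C=30.46 Q=15.09
t=3.11: P=17.95 C=30.51 Q=15.77
At T=3.11: P=17.95 C=30.51 Q=15.77; the largest is C.

Dominant species at T: C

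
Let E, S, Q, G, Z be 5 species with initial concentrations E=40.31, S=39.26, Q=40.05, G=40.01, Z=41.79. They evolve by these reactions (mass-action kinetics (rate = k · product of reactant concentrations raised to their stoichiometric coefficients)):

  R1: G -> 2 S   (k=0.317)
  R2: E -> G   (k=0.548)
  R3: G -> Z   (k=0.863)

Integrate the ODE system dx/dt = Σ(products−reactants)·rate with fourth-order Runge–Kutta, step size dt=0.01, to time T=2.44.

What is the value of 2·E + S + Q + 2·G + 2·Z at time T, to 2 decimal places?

Value at T = 323.53

Check how each reaction changes W = 2·E + S + Q + 2·G + 2·Z (weight of products minus weight of reactants):
R1: G -> 2 S: (1·2) − (2·1) = 2 − 2 = 0
R2: E -> G: (2·1) − (2·1) = 2 − 2 = 0
R3: G -> Z: (2·1) − (2·1) = 2 − 2 = 0
Every reaction leaves W unchanged, so W is conserved and no simulation is needed: W(T) = W(0) = 2·40.31 + 39.26 + 40.05 + 2·40.01 + 2·41.79 = 323.53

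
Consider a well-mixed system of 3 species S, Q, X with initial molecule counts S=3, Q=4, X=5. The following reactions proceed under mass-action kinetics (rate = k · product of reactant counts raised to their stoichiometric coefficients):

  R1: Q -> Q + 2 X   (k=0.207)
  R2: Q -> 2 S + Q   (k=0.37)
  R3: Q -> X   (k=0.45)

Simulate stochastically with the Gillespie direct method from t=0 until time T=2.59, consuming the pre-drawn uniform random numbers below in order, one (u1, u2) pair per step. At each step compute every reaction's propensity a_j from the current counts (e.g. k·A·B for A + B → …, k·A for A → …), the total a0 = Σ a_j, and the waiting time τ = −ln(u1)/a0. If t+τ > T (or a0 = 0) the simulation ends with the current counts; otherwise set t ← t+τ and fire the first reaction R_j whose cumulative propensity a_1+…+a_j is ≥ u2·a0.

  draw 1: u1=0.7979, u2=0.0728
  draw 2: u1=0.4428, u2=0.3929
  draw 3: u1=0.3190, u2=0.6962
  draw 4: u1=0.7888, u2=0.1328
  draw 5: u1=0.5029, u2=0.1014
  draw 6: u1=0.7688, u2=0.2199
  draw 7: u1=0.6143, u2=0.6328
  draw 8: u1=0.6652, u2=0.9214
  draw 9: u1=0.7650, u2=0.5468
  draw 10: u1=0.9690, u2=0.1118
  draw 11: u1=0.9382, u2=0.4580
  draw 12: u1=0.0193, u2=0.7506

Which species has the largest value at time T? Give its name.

Dominant species at T: X

t=0.000: S=3 Q=4 X=5
Draw 1: a1=0.828, a2=1.480, a3=1.800, a0=4.108; τ=−ln(0.7979)/4.108=0.055 → t=0.055; u2·a0=0.0728·4.108=0.299 ≤ a1=0.828 → R1 fires; S=3 Q=4 X=7
Draw 2: a1=0.828, a2=1.480, a3=1.800, a0=4.108; τ=−ln(0.4428)/4.108=0.198 → t=0.253; u2·a0=0.3929·4.108=1.614; a1=0.828 < 1.614 ≤ a1+a2=2.308 → R2 fires; S=5 Q=4 X=7
Draw 3: a1=0.828, a2=1.480, a3=1.800, a0=4.108; τ=−ln(0.3190)/4.108=0.278 → t=0.531; u2·a0=0.6962·4.108=2.860; a1+a2=2.308 < 2.860 ≤ a1+…+a3=4.108 → R3 fires; S=5 Q=3 X=8
Draw 4: a1=0.621, a2=1.110, a3=1.350, a0=3.081; τ=−ln(0.7888)/3.081=0.077 → t=0.608; u2·a0=0.1328·3.081=0.409 ≤ a1=0.621 → R1 fires; S=5 Q=3 X=10
Draw 5: a1=0.621, a2=1.110, a3=1.350, a0=3.081; τ=−ln(0.5029)/3.081=0.223 → t=0.831; u2·a0=0.1014·3.081=0.312 ≤ a1=0.621 → R1 fires; S=5 Q=3 X=12
Draw 6: a1=0.621, a2=1.110, a3=1.350, a0=3.081; τ=−ln(0.7688)/3.081=0.085 → t=0.917; u2·a0=0.2199·3.081=0.678; a1=0.621 < 0.678 ≤ a1+a2=1.731 → R2 fires; S=7 Q=3 X=12
Draw 7: a1=0.621, a2=1.110, a3=1.350, a0=3.081; τ=−ln(0.6143)/3.081=0.158 → t=1.075; u2·a0=0.6328·3.081=1.950; a1+a2=1.731 < 1.950 ≤ a1+…+a3=3.081 → R3 fires; S=7 Q=2 X=13
Draw 8: a1=0.414, a2=0.740, a3=0.900, a0=2.054; τ=−ln(0.6652)/2.054=0.198 → t=1.273; u2·a0=0.9214·2.054=1.893; a1+a2=1.154 < 1.893 ≤ a1+…+a3=2.054 → R3 fires; S=7 Q=1 X=14
Draw 9: a1=0.207, a2=0.370, a3=0.450, a0=1.027; τ=−ln(0.7650)/1.027=0.261 → t=1.534; u2·a0=0.5468·1.027=0.562; a1=0.207 < 0.562 ≤ a1+a2=0.577 → R2 fires; S=9 Q=1 X=14
Draw 10: a1=0.207, a2=0.370, a3=0.450, a0=1.027; τ=−ln(0.9690)/1.027=0.031 → t=1.565; u2·a0=0.1118·1.027=0.115 ≤ a1=0.207 → R1 fires; S=9 Q=1 X=16
Draw 11: a1=0.207, a2=0.370, a3=0.450, a0=1.027; τ=−ln(0.9382)/1.027=0.062 → t=1.627; u2·a0=0.4580·1.027=0.470; a1=0.207 < 0.470 ≤ a1+a2=0.577 → R2 fires; S=11 Q=1 X=16
Draw 12: a1=0.207, a2=0.370, a3=0.450, a0=1.027; τ=−ln(0.0193)/1.027=3.844 → t=5.471 > T=2.59: stop.
At T=2.59: S=11 Q=1 X=16; the largest is X.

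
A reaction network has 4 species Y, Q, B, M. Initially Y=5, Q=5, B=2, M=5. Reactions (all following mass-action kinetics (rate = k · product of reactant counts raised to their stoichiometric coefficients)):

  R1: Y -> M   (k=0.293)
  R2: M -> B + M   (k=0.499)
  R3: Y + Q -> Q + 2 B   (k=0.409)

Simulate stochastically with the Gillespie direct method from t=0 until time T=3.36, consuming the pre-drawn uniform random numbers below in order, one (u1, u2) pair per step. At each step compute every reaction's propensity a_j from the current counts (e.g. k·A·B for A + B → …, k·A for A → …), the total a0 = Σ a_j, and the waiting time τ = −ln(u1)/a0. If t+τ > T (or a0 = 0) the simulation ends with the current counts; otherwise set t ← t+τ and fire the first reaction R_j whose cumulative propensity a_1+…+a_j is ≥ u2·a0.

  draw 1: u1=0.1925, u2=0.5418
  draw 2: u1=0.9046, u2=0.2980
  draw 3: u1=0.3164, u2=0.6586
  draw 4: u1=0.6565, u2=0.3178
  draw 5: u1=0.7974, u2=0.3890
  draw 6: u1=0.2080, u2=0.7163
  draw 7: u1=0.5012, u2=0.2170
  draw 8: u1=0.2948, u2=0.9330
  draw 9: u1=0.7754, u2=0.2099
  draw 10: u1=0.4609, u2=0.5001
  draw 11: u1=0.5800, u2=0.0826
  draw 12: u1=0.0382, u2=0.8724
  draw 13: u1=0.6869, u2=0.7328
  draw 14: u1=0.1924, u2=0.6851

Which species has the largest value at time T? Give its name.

Dominant species at T: B

t=0.000: Y=5 Q=5 B=2 M=5
Draw 1: a1=1.465, a2=2.495, a3=10.225, a0=14.185; τ=−ln(0.1925)/14.185=0.116 → t=0.116; u2·a0=0.5418·14.185=7.685; a1+a2=3.960 < 7.685 ≤ a1+…+a3=14.185 → R3 fires; Y=4 Q=5 B=4 M=5
Draw 2: a1=1.172, a2=2.495, a3=8.180, a0=11.847; τ=−ln(0.9046)/11.847=0.008 → t=0.125; u2·a0=0.2980·11.847=3.530; a1=1.172 < 3.530 ≤ a1+a2=3.667 → R2 fires; Y=4 Q=5 B=5 M=5
Draw 3: a1=1.172, a2=2.495, a3=8.180, a0=11.847; τ=−ln(0.3164)/11.847=0.097 → t=0.222; u2·a0=0.6586·11.847=7.802; a1+a2=3.667 < 7.802 ≤ a1+…+a3=11.847 → R3 fires; Y=3 Q=5 B=7 M=5
Draw 4: a1=0.879, a2=2.495, a3=6.135, a0=9.509; τ=−ln(0.6565)/9.509=0.044 → t=0.266; u2·a0=0.3178·9.509=3.022; a1=0.879 < 3.022 ≤ a1+a2=3.374 → R2 fires; Y=3 Q=5 B=8 M=5
Draw 5: a1=0.879, a2=2.495, a3=6.135, a0=9.509; τ=−ln(0.7974)/9.509=0.024 → t=0.290; u2·a0=0.3890·9.509=3.699; a1+a2=3.374 < 3.699 ≤ a1+…+a3=9.509 → R3 fires; Y=2 Q=5 B=10 M=5
Draw 6: a1=0.586, a2=2.495, a3=4.090, a0=7.171; τ=−ln(0.2080)/7.171=0.219 → t=0.509; u2·a0=0.7163·7.171=5.137; a1+a2=3.081 < 5.137 ≤ a1+…+a3=7.171 → R3 fires; Y=1 Q=5 B=12 M=5
Draw 7: a1=0.293, a2=2.495, a3=2.045, a0=4.833; τ=−ln(0.5012)/4.833=0.143 → t=0.652; u2·a0=0.2170·4.833=1.049; a1=0.293 < 1.049 ≤ a1+a2=2.788 → R2 fires; Y=1 Q=5 B=13 M=5
Draw 8: a1=0.293, a2=2.495, a3=2.045, a0=4.833; τ=−ln(0.2948)/4.833=0.253 → t=0.904; u2·a0=0.9330·4.833=4.509; a1+a2=2.788 < 4.509 ≤ a1+…+a3=4.833 → R3 fires; Y=0 Q=5 B=15 M=5
Draw 9: a1=0.000, a2=2.495, a3=0.000, a0=2.495; τ=−ln(0.7754)/2.495=0.102 → t=1.006; u2·a0=0.2099·2.495=0.524; a1=0.000 < 0.524 ≤ a1+a2=2.495 → R2 fires; Y=0 Q=5 B=16 M=5
Draw 10: a1=0.000, a2=2.495, a3=0.000, a0=2.495; τ=−ln(0.4609)/2.495=0.310 → t=1.317; u2·a0=0.5001·2.495=1.248; a1=0.000 < 1.248 ≤ a1+a2=2.495 → R2 fires; Y=0 Q=5 B=17 M=5
Draw 11: a1=0.000, a2=2.495, a3=0.000, a0=2.495; τ=−ln(0.5800)/2.495=0.218 → t=1.535; u2·a0=0.0826·2.495=0.206; a1=0.000 < 0.206 ≤ a1+a2=2.495 → R2 fires; Y=0 Q=5 B=18 M=5
Draw 12: a1=0.000, a2=2.495, a3=0.000, a0=2.495; τ=−ln(0.0382)/2.495=1.309 → t=2.844; u2·a0=0.8724·2.495=2.177; a1=0.000 < 2.177 ≤ a1+a2=2.495 → R2 fires; Y=0 Q=5 B=19 M=5
Draw 13: a1=0.000, a2=2.495, a3=0.000, a0=2.495; τ=−ln(0.6869)/2.495=0.151 → t=2.994; u2·a0=0.7328·2.495=1.828; a1=0.000 < 1.828 ≤ a1+a2=2.495 → R2 fires; Y=0 Q=5 B=20 M=5
Draw 14: a1=0.000, a2=2.495, a3=0.000, a0=2.495; τ=−ln(0.1924)/2.495=0.661 → t=3.655 > T=3.36: stop.
At T=3.36: Y=0 Q=5 B=20 M=5; the largest is B.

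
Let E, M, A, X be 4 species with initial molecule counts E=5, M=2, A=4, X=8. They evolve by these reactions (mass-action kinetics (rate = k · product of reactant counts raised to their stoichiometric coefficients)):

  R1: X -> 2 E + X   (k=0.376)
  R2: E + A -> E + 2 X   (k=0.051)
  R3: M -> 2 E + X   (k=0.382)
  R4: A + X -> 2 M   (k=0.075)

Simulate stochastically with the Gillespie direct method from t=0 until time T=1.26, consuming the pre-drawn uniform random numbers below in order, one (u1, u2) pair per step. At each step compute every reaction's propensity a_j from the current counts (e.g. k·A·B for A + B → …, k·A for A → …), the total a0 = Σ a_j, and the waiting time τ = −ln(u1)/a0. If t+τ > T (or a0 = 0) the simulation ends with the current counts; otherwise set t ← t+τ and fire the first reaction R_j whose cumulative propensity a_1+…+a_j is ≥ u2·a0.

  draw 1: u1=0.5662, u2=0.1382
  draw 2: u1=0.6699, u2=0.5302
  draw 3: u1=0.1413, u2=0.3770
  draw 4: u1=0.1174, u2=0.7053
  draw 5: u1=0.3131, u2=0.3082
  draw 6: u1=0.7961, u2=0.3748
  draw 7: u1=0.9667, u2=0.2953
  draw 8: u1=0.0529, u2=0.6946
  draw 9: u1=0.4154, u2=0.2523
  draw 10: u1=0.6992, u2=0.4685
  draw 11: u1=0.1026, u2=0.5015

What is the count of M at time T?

M at T = 1

t=0.000: E=5 M=2 A=4 X=8
Draw 1: a1=3.008, a2=1.020, a3=0.764, a4=2.400, a0=7.192; τ=−ln(0.5662)/7.192=0.079 → t=0.079; u2·a0=0.1382·7.192=0.994 ≤ a1=3.008 → R1 fires; E=7 M=2 A=4 X=8
Draw 2: a1=3.008, a2=1.428, a3=0.764, a4=2.400, a0=7.600; τ=−ln(0.6699)/7.600=0.053 → t=0.132; u2·a0=0.5302·7.600=4.030; a1=3.008 < 4.030 ≤ a1+a2=4.436 → R2 fires; E=7 M=2 A=3 X=10
Draw 3: a1=3.760, a2=1.071, a3=0.764, a4=2.250, a0=7.845; τ=−ln(0.1413)/7.845=0.249 → t=0.381; u2·a0=0.3770·7.845=2.958 ≤ a1=3.760 → R1 fires; E=9 M=2 A=3 X=10
Draw 4: a1=3.760, a2=1.377, a3=0.764, a4=2.250, a0=8.151; τ=−ln(0.1174)/8.151=0.263 → t=0.644; u2·a0=0.7053·8.151=5.749; a1+a2=5.137 < 5.749 ≤ a1+…+a3=5.901 → R3 fires; E=11 M=1 A=3 X=11
Draw 5: a1=4.136, a2=1.683, a3=0.382, a4=2.475, a0=8.676; τ=−ln(0.3131)/8.676=0.134 → t=0.778; u2·a0=0.3082·8.676=2.674 ≤ a1=4.136 → R1 fires; E=13 M=1 A=3 X=11
Draw 6: a1=4.136, a2=1.989, a3=0.382, a4=2.475, a0=8.982; τ=−ln(0.7961)/8.982=0.025 → t=0.803; u2·a0=0.3748·8.982=3.366 ≤ a1=4.136 → R1 fires; E=15 M=1 A=3 X=11
Draw 7: a1=4.136, a2=2.295, a3=0.382, a4=2.475, a0=9.288; τ=−ln(0.9667)/9.288=0.004 → t=0.807; u2·a0=0.2953·9.288=2.743 ≤ a1=4.136 → R1 fires; E=17 M=1 A=3 X=11
Draw 8: a1=4.136, a2=2.601, a3=0.382, a4=2.475, a0=9.594; τ=−ln(0.0529)/9.594=0.306 → t=1.113; u2·a0=0.6946·9.594=6.664; a1=4.136 < 6.664 ≤ a1+a2=6.737 → R2 fires; E=17 M=1 A=2 X=13
Draw 9: a1=4.888, a2=1.734, a3=0.382, a4=1.950, a0=8.954; τ=−ln(0.4154)/8.954=0.098 → t=1.211; u2·a0=0.2523·8.954=2.259 ≤ a1=4.888 → R1 fires; E=19 M=1 A=2 X=13
Draw 10: a1=4.888, a2=1.938, a3=0.382, a4=1.950, a0=9.158; τ=−ln(0.6992)/9.158=0.039 → t=1.250; u2·a0=0.4685·9.158=4.291 ≤ a1=4.888 → R1 fires; E=21 M=1 A=2 X=13
Draw 11: a1=4.888, a2=2.142, a3=0.382, a4=1.950, a0=9.362; τ=−ln(0.1026)/9.362=0.243 → t=1.494 > T=1.26: stop.
Read off M at T=1.26: 1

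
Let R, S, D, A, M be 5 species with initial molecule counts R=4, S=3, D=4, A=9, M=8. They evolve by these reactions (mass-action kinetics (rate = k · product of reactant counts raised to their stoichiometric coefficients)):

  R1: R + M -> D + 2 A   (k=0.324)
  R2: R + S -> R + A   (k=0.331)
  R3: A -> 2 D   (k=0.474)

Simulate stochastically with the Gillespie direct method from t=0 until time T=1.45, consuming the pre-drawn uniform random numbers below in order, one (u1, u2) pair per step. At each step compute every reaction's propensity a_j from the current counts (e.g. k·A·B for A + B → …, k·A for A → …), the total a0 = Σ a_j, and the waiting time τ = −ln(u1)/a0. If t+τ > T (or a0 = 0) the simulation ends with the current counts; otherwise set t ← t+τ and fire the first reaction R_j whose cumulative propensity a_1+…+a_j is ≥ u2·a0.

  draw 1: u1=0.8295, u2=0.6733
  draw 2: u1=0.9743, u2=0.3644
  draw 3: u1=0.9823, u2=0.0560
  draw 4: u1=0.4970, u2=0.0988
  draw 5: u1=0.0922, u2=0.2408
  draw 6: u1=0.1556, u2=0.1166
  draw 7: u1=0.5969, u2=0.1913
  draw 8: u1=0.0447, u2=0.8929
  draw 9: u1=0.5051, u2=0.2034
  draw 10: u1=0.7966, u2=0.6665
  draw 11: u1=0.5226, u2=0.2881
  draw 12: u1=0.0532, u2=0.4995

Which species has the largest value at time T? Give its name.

Dominant species at T: D

t=0.000: R=4 S=3 D=4 A=9 M=8
Draw 1: a1=10.368, a2=3.972, a3=4.266, a0=18.606; τ=−ln(0.8295)/18.606=0.010 → t=0.010; u2·a0=0.6733·18.606=12.527; a1=10.368 < 12.527 ≤ a1+a2=14.340 → R2 fires; R=4 S=2 D=4 A=10 M=8
Draw 2: a1=10.368, a2=2.648, a3=4.740, a0=17.756; τ=−ln(0.9743)/17.756=0.001 → t=0.012; u2·a0=0.3644·17.756=6.470 ≤ a1=10.368 → R1 fires; R=3 S=2 D=5 A=12 M=7
Draw 3: a1=6.804, a2=1.986, a3=5.688, a0=14.478; τ=−ln(0.9823)/14.478=0.001 → t=0.013; u2·a0=0.0560·14.478=0.811 ≤ a1=6.804 → R1 fires; R=2 S=2 D=6 A=14 M=6
Draw 4: a1=3.888, a2=1.324, a3=6.636, a0=11.848; τ=−ln(0.4970)/11.848=0.059 → t=0.072; u2·a0=0.0988·11.848=1.171 ≤ a1=3.888 → R1 fires; R=1 S=2 D=7 A=16 M=5
Draw 5: a1=1.620, a2=0.662, a3=7.584, a0=9.866; τ=−ln(0.0922)/9.866=0.242 → t=0.313; u2·a0=0.2408·9.866=2.376; a1+a2=2.282 < 2.376 ≤ a1+…+a3=9.866 → R3 fires; R=1 S=2 D=9 A=15 M=5
Draw 6: a1=1.620, a2=0.662, a3=7.110, a0=9.392; τ=−ln(0.1556)/9.392=0.198 → t=0.511; u2·a0=0.1166·9.392=1.095 ≤ a1=1.620 → R1 fires; R=0 S=2 D=10 A=17 M=4
Draw 7: a1=0.000, a2=0.000, a3=8.058, a0=8.058; τ=−ln(0.5969)/8.058=0.064 → t=0.576; u2·a0=0.1913·8.058=1.541; a1+a2=0.000 < 1.541 ≤ a1+…+a3=8.058 → R3 fires; R=0 S=2 D=12 A=16 M=4
Draw 8: a1=0.000, a2=0.000, a3=7.584, a0=7.584; τ=−ln(0.0447)/7.584=0.410 → t=0.985; u2·a0=0.8929·7.584=6.772; a1+a2=0.000 < 6.772 ≤ a1+…+a3=7.584 → R3 fires; R=0 S=2 D=14 A=15 M=4
Draw 9: a1=0.000, a2=0.000, a3=7.110, a0=7.110; τ=−ln(0.5051)/7.110=0.096 → t=1.081; u2·a0=0.2034·7.110=1.446; a1+a2=0.000 < 1.446 ≤ a1+…+a3=7.110 → R3 fires; R=0 S=2 D=16 A=14 M=4
Draw 10: a1=0.000, a2=0.000, a3=6.636, a0=6.636; τ=−ln(0.7966)/6.636=0.034 → t=1.116; u2·a0=0.6665·6.636=4.423; a1+a2=0.000 < 4.423 ≤ a1+…+a3=6.636 → R3 fires; R=0 S=2 D=18 A=13 M=4
Draw 11: a1=0.000, a2=0.000, a3=6.162, a0=6.162; τ=−ln(0.5226)/6.162=0.105 → t=1.221; u2·a0=0.2881·6.162=1.775; a1+a2=0.000 < 1.775 ≤ a1+…+a3=6.162 → R3 fires; R=0 S=2 D=20 A=12 M=4
Draw 12: a1=0.000, a2=0.000, a3=5.688, a0=5.688; τ=−ln(0.0532)/5.688=0.516 → t=1.737 > T=1.45: stop.
At T=1.45: R=0 S=2 D=20 A=12 M=4; the largest is D.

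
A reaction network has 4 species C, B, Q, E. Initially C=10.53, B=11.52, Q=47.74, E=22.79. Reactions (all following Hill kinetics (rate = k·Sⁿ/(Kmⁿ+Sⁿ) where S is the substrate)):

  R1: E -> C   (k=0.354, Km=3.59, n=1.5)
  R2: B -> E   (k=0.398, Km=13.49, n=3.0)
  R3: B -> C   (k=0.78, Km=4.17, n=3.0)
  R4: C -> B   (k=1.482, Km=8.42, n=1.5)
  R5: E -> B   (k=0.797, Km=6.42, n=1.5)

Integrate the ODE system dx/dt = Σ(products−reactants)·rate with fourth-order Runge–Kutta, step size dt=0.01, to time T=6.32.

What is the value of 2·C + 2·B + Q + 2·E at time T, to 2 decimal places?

Value at T = 137.42

Check how each reaction changes W = 2·C + 2·B + Q + 2·E (weight of products minus weight of reactants):
R1: E -> C: (2·1) − (2·1) = 2 − 2 = 0
R2: B -> E: (2·1) − (2·1) = 2 − 2 = 0
R3: B -> C: (2·1) − (2·1) = 2 − 2 = 0
R4: C -> B: (2·1) − (2·1) = 2 − 2 = 0
R5: E -> B: (2·1) − (2·1) = 2 − 2 = 0
Every reaction leaves W unchanged, so W is conserved and no simulation is needed: W(T) = W(0) = 2·10.53 + 2·11.52 + 47.74 + 2·22.79 = 137.42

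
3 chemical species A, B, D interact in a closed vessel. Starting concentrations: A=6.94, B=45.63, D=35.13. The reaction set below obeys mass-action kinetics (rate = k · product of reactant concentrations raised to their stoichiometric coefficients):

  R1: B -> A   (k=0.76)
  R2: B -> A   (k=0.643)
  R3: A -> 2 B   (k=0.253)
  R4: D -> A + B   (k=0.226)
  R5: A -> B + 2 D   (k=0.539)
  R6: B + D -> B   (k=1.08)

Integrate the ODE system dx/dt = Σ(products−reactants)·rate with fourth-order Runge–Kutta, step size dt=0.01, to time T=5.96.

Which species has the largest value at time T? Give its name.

RK4 with dt=0.01: 596 steps to T=5.96. Trajectory (selected grid times):
t=0.00: A=6.94 B=45.63 D=35.13
t=0.66: A=28.51 B=27.90 D=0.98
t=1.32: A=36.09 B=26.15 D=1.36
t=1.99: A=41.14 B=28.09 D=1.45
t=2.65: A=45.92 B=31.00 D=1.47
t=3.31: A=51.06 B=34.39 D=1.47
t=3.97: A=56.71 B=38.18 D=1.47
t=4.64: A=63.04 B=42.43 D=1.48
t=5.30: A=69.94 B=47.07 D=1.48
t=5.96: A=77.56 B=52.19 D=1.48
At T=5.96: A=77.56 B=52.19 D=1.48; the largest is A.

Dominant species at T: A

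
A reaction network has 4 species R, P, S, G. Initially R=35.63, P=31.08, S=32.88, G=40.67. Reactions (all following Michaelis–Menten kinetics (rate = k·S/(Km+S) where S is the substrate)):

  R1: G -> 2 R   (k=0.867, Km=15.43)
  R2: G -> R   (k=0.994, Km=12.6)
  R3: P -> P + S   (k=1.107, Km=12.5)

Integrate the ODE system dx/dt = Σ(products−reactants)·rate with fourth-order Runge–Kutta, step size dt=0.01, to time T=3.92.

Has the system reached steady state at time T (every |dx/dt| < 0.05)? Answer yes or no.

RK4 with dt=0.01: 392 steps to T=3.92. Trajectory (selected grid times):
t=0.00: R=35.63 P=31.08 S=32.88 G=40.67
t=0.44: R=36.52 P=31.08 S=33.23 G=40.06
t=0.87: R=37.38 P=31.08 S=33.57 G=39.47
t=1.31: R=38.26 P=31.08 S=33.91 G=38.86
t=1.74: R=39.11 P=31.08 S=34.25 G=38.27
t=2.18: R=39.98 P=31.08 S=34.60 G=37.67
t=2.61: R=40.83 P=31.08 S=34.94 G=37.09
t=3.05: R=41.69 P=31.08 S=35.29 G=36.50
t=3.48: R=42.53 P=31.08 S=35.63 G=35.92
t=3.92: R=43.39 P=31.08 S=35.97 G=35.33
Rates at T: R1=0.6034, R2=0.7327, R3=0.7895
dx/dt at T (Σ net stoichiometry × rate): R=+1.9396, P=+0.0000, S=+0.7895, G=-1.3361
Largest |dx/dt| is |+1.9396| (R) ≥ 0.05 → not steady.

Steady state at T: no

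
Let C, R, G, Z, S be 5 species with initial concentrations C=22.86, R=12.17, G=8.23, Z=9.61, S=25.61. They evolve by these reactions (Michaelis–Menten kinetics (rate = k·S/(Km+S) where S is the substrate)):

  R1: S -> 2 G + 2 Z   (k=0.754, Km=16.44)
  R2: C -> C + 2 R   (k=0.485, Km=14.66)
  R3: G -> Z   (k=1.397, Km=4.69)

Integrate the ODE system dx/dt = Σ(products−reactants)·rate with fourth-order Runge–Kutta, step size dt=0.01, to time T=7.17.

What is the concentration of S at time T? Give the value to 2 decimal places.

RK4 with dt=0.01: 717 steps to T=7.17. Trajectory (selected grid times):
t=0.00: C=22.86 R=12.17 G=8.23 Z=9.61 S=25.61
t=0.80: C=22.86 R=12.64 G=8.25 Z=11.05 S=25.24
t=1.59: C=22.86 R=13.11 G=8.27 Z=12.48 S=24.88
t=2.39: C=22.86 R=13.58 G=8.28 Z=13.92 S=24.52
t=3.19: C=22.86 R=14.06 G=8.28 Z=15.35 S=24.16
t=3.98: C=22.86 R=14.52 G=8.29 Z=16.76 S=23.81
t=4.78: C=22.86 R=14.99 G=8.28 Z=18.19 S=23.45
t=5.58: C=22.86 R=15.47 G=8.28 Z=19.61 S=23.10
t=6.37: C=22.86 R=15.93 G=8.27 Z=21.00 S=22.75
t=7.17: C=22.86 R=16.41 G=8.25 Z=22.42 S=22.40
Read off S at T=7.17: 22.40

S at T = 22.40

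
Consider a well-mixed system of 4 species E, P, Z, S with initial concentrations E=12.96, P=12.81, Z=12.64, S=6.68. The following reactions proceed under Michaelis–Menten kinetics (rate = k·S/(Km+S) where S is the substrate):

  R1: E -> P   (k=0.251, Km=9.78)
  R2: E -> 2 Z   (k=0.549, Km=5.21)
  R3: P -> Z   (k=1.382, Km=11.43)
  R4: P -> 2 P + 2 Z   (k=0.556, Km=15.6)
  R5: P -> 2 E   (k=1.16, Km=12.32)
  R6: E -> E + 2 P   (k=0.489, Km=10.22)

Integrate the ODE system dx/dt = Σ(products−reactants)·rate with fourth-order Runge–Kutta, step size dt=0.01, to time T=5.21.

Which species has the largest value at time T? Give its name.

RK4 with dt=0.01: 521 steps to T=5.21. Trajectory (selected grid times):
t=0.00: E=12.96 P=12.81 Z=12.64 S=6.68
t=0.58: E=13.33 P=12.59 Z=13.81 S=6.68
t=1.16: E=13.69 P=12.39 Z=14.97 S=6.68
t=1.74: E=14.05 P=12.19 Z=16.13 S=6.68
t=2.32: E=14.40 P=12.00 Z=17.29 S=6.68
t=2.89: E=14.73 P=11.83 Z=18.43 S=6.68
t=3.47: E=15.06 P=11.65 Z=19.59 S=6.68
t=4.05: E=15.39 P=11.49 Z=20.74 S=6.68
t=4.63: E=15.71 P=11.33 Z=21.89 S=6.68
t=5.21: E=16.02 P=11.19 Z=23.04 S=6.68
At T=5.21: E=16.02 P=11.19 Z=23.04 S=6.68; the largest is Z.

Dominant species at T: Z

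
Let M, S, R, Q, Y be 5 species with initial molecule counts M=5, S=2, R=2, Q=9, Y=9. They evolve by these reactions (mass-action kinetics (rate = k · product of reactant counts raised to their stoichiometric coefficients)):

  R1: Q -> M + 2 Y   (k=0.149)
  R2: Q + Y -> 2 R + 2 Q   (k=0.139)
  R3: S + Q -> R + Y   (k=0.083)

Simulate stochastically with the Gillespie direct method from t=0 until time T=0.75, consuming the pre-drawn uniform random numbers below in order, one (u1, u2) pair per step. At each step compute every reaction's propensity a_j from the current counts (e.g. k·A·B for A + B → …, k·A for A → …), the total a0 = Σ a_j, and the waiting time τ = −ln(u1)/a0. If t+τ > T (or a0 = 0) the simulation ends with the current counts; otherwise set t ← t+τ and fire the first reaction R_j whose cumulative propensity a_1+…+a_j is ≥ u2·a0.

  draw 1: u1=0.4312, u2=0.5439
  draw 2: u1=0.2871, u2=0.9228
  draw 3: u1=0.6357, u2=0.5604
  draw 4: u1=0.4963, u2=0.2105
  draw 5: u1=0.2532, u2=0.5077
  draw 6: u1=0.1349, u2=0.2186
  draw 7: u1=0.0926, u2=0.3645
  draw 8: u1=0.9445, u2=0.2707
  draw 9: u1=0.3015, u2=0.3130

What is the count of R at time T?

R at T = 17

t=0.000: M=5 S=2 R=2 Q=9 Y=9
Draw 1: a1=1.341, a2=11.259, a3=1.494, a0=14.094; τ=−ln(0.4312)/14.094=0.060 → t=0.060; u2·a0=0.5439·14.094=7.666; a1=1.341 < 7.666 ≤ a1+a2=12.600 → R2 fires; M=5 S=2 R=4 Q=10 Y=8
Draw 2: a1=1.490, a2=11.120, a3=1.660, a0=14.270; τ=−ln(0.2871)/14.270=0.087 → t=0.147; u2·a0=0.9228·14.270=13.168; a1+a2=12.610 < 13.168 ≤ a1+…+a3=14.270 → R3 fires; M=5 S=1 R=5 Q=9 Y=9
Draw 3: a1=1.341, a2=11.259, a3=0.747, a0=13.347; τ=−ln(0.6357)/13.347=0.034 → t=0.181; u2·a0=0.5604·13.347=7.480; a1=1.341 < 7.480 ≤ a1+a2=12.600 → R2 fires; M=5 S=1 R=7 Q=10 Y=8
Draw 4: a1=1.490, a2=11.120, a3=0.830, a0=13.440; τ=−ln(0.4963)/13.440=0.052 → t=0.233; u2·a0=0.2105·13.440=2.829; a1=1.490 < 2.829 ≤ a1+a2=12.610 → R2 fires; M=5 S=1 R=9 Q=11 Y=7
Draw 5: a1=1.639, a2=10.703, a3=0.913, a0=13.255; τ=−ln(0.2532)/13.255=0.104 → t=0.337; u2·a0=0.5077·13.255=6.730; a1=1.639 < 6.730 ≤ a1+a2=12.342 → R2 fires; M=5 S=1 R=11 Q=12 Y=6
Draw 6: a1=1.788, a2=10.008, a3=0.996, a0=12.792; τ=−ln(0.1349)/12.792=0.157 → t=0.493; u2·a0=0.2186·12.792=2.796; a1=1.788 < 2.796 ≤ a1+a2=11.796 → R2 fires; M=5 S=1 R=13 Q=13 Y=5
Draw 7: a1=1.937, a2=9.035, a3=1.079, a0=12.051; τ=−ln(0.0926)/12.051=0.197 → t=0.691; u2·a0=0.3645·12.051=4.393; a1=1.937 < 4.393 ≤ a1+a2=10.972 → R2 fires; M=5 S=1 R=15 Q=14 Y=4
Draw 8: a1=2.086, a2=7.784, a3=1.162, a0=11.032; τ=−ln(0.9445)/11.032=0.005 → t=0.696; u2·a0=0.2707·11.032=2.986; a1=2.086 < 2.986 ≤ a1+a2=9.870 → R2 fires; M=5 S=1 R=17 Q=15 Y=3
Draw 9: a1=2.235, a2=6.255, a3=1.245, a0=9.735; τ=−ln(0.3015)/9.735=0.123 → t=0.819 > T=0.75: stop.
Read off R at T=0.75: 17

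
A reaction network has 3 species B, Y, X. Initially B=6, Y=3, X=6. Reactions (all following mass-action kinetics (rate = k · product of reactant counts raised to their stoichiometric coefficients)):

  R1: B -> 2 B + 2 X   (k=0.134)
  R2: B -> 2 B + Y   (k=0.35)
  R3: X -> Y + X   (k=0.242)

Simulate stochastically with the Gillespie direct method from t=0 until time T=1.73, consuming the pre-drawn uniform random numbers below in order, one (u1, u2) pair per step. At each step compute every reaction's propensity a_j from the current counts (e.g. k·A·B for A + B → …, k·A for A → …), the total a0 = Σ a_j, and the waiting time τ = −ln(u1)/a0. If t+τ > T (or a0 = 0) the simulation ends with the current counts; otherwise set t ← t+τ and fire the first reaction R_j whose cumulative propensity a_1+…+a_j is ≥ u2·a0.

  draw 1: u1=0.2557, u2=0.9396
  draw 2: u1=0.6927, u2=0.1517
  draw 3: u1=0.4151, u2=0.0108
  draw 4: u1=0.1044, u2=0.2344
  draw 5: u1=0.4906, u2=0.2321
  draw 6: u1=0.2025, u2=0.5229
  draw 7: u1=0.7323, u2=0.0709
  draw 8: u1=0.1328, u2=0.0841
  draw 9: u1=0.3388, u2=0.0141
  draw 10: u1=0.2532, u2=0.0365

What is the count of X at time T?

t=0.000: B=6 Y=3 X=6
Draw 1: a1=0.804, a2=2.100, a3=1.452, a0=4.356; τ=−ln(0.2557)/4.356=0.313 → t=0.313; u2·a0=0.9396·4.356=4.093; a1+a2=2.904 < 4.093 ≤ a1+…+a3=4.356 → R3 fires; B=6 Y=4 X=6
Draw 2: a1=0.804, a2=2.100, a3=1.452, a0=4.356; τ=−ln(0.6927)/4.356=0.084 → t=0.397; u2·a0=0.1517·4.356=0.661 ≤ a1=0.804 → R1 fires; B=7 Y=4 X=8
Draw 3: a1=0.938, a2=2.450, a3=1.936, a0=5.324; τ=−ln(0.4151)/5.324=0.165 → t=0.563; u2·a0=0.0108·5.324=0.057 ≤ a1=0.938 → R1 fires; B=8 Y=4 X=10
Draw 4: a1=1.072, a2=2.800, a3=2.420, a0=6.292; τ=−ln(0.1044)/6.292=0.359 → t=0.922; u2·a0=0.2344·6.292=1.475; a1=1.072 < 1.475 ≤ a1+a2=3.872 → R2 fires; B=9 Y=5 X=10
Draw 5: a1=1.206, a2=3.150, a3=2.420, a0=6.776; τ=−ln(0.4906)/6.776=0.105 → t=1.027; u2·a0=0.2321·6.776=1.573; a1=1.206 < 1.573 ≤ a1+a2=4.356 → R2 fires; B=10 Y=6 X=10
Draw 6: a1=1.340, a2=3.500, a3=2.420, a0=7.260; τ=−ln(0.2025)/7.260=0.220 → t=1.247; u2·a0=0.5229·7.260=3.796; a1=1.340 < 3.796 ≤ a1+a2=4.840 → R2 fires; B=11 Y=7 X=10
Draw 7: a1=1.474, a2=3.850, a3=2.420, a0=7.744; τ=−ln(0.7323)/7.744=0.040 → t=1.287; u2·a0=0.0709·7.744=0.549 ≤ a1=1.474 → R1 fires; B=12 Y=7 X=12
Draw 8: a1=1.608, a2=4.200, a3=2.904, a0=8.712; τ=−ln(0.1328)/8.712=0.232 → t=1.519; u2·a0=0.0841·8.712=0.733 ≤ a1=1.608 → R1 fires; B=13 Y=7 X=14
Draw 9: a1=1.742, a2=4.550, a3=3.388, a0=9.680; τ=−ln(0.3388)/9.680=0.112 → t=1.630; u2·a0=0.0141·9.680=0.136 ≤ a1=1.742 → R1 fires; B=14 Y=7 X=16
Draw 10: a1=1.876, a2=4.900, a3=3.872, a0=10.648; τ=−ln(0.2532)/10.648=0.129 → t=1.759 > T=1.73: stop.
Read off X at T=1.73: 16

X at T = 16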